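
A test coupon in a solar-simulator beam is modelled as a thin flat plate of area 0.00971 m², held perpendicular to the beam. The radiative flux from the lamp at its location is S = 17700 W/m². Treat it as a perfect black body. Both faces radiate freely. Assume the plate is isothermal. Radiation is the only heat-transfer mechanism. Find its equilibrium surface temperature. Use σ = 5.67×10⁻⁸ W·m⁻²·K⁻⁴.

At equilibrium, absorbed power = emitted power.
Absorbing cross-section = A = 0.009710 m²; emitting surface = 2A = 0.01942 m² (ratio 2).
S·A_cross = εσ·A_surf·T⁴  ⇒  T⁴ = S/(2σ).
T⁴ = 1.00·17700/(2·5.67×10⁻⁸) = 1.561×10¹¹ K⁴.
T = (1.561×10¹¹)^(1/4).

T ≈ 629 K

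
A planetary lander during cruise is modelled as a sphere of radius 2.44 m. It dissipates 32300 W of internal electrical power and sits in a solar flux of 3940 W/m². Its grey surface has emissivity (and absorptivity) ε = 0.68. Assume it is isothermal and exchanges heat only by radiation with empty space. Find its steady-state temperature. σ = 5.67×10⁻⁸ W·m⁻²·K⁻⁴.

T ≈ 411 K

At steady state, absorbed solar power + internal power = radiated power.
Absorbed: α·S·A_cross = 0.68·3940·18.70 = 50110 W (cross-section πr²).
Total input = 50110 + 32300 = 82410 W.
Radiated: εσ·A_surf·T⁴ with A_surf = 4πr² = 74.82 m².
T⁴ = 82410/(0.68·5.67×10⁻⁸·74.82) = 2.857×10¹⁰ K⁴.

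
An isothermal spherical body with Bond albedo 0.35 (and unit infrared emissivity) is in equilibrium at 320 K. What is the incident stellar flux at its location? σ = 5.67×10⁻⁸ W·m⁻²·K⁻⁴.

S ≈ 3660 W/m²

(1−a)S·πr² = σ·4πr²·T⁴ ⇒ S = 4σT⁴/(1−a).
S = 4·5.67×10⁻⁸·1.049×10¹⁰/0.650.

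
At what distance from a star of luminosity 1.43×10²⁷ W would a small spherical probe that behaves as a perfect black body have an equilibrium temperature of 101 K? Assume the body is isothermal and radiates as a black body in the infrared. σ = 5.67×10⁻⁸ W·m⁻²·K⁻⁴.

d ≈ 2.20×10¹² m

For an isothermal black-emitting sphere, (1−a)S·πr² = σ·4πr²·T⁴ ⇒ S = 4σT⁴/(1−a).
S = 4·5.67×10⁻⁸·(101)⁴/1.00 = 23.60 W/m².
Flux falls as S = L/(4πd²), so d = √(L/(4πS)) = √(1.43×10²⁷/(4π·23.60)).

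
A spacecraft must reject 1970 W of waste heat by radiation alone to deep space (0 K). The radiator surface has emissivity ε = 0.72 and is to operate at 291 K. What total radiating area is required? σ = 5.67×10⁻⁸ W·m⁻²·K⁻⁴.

P = εσA T⁴ ⇒ A = P/(εσT⁴).
T⁴ = 7.171×10⁹ K⁴.
A = 1970/(0.72 × 5.67×10⁻⁸ × 7.171×10⁹).

A ≈ 6.73 m²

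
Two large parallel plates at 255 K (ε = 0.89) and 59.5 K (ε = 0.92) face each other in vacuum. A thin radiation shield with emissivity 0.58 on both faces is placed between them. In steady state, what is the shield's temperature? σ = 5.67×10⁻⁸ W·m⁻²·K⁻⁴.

In steady state the net flux on the hot side equals that on the cold side.
σ(T₁⁴−T_s⁴)/D₁ = σ(T_s⁴−T₂⁴)/D₂, with D₁ = 1/ε₁+1/ε_s−1 = 1.848, D₂ = 1/ε_s+1/ε₂−1 = 1.811.
Solve for T_s⁴: T_s⁴ = (D₂·T₁⁴ + D₁·T₂⁴)/(D₁+D₂) = 2.099×10⁹ K⁴.

T_s ≈ 214 K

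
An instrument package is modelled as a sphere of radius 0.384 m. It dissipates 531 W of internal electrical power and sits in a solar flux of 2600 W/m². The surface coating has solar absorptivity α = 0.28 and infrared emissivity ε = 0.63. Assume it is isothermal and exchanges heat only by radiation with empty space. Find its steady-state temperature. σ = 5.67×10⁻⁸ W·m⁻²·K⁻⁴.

At steady state, absorbed solar power + internal power = radiated power.
Absorbed: α·S·A_cross = 0.28·2600·0.4632 = 337.2 W (cross-section πr²).
Total input = 337.2 + 531 = 868.2 W.
Radiated: εσ·A_surf·T⁴ with A_surf = 4πr² = 1.853 m².
T⁴ = 868.2/(0.63·5.67×10⁻⁸·1.853) = 1.312×10¹⁰ K⁴.

T ≈ 338 K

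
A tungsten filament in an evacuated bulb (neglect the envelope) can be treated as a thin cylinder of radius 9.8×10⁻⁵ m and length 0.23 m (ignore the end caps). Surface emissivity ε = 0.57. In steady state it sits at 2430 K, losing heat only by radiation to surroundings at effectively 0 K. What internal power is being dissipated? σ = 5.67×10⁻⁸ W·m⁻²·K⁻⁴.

P ≈ 160 W

Steady state: P = εσA T⁴.
A = 2πrL = 1.416×10⁻⁴ m²; T⁴ = (2430)⁴ = 3.487×10¹³ K⁴.
P = 0.57 × 5.67×10⁻⁸ × 1.416×10⁻⁴ × 3.487×10¹³.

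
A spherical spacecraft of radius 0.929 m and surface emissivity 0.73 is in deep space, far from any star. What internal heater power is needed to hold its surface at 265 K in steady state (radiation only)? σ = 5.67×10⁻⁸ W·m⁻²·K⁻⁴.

P = εσ·4πr²·T⁴.
4πr² = 10.85 m²; T⁴ = 4.932×10⁹ K⁴.
P = 0.73·5.67×10⁻⁸·10.85·4.932×10⁹.

P ≈ 2210 W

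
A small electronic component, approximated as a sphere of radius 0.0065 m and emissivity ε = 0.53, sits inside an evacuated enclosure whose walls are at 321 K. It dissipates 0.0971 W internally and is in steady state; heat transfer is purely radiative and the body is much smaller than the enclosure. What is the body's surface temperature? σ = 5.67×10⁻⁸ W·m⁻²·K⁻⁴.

T ≈ 360 K

For a small grey body in a large enclosure, net radiated power = εσA(T⁴ − T_w⁴).
Steady state: P = εσA(T⁴ − T_w⁴) with A = 4πr² = 5.309×10⁻⁴ m².
T⁴ = P/(εσA) + T_w⁴ = 0.0971/(0.53·5.67×10⁻⁸·5.309×10⁻⁴) + (321)⁴
    = 6.086×10⁹ + 1.062×10¹⁰ = 1.670×10¹⁰ K⁴.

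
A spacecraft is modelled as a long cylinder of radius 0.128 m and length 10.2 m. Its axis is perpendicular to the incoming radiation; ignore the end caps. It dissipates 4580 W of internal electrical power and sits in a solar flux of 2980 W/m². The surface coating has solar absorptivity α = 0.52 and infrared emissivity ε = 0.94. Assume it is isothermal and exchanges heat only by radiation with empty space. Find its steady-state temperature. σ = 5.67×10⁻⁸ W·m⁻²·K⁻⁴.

T ≈ 375 K

At steady state, absorbed solar power + internal power = radiated power.
Absorbed: α·S·A_cross = 0.52·2980·2.611 = 4046 W (cross-section 2rL).
Total input = 4046 + 4580 = 8626 W.
Radiated: εσ·A_surf·T⁴ with A_surf = 2πrL = 8.203 m².
T⁴ = 8626/(0.94·5.67×10⁻⁸·8.203) = 1.973×10¹⁰ K⁴.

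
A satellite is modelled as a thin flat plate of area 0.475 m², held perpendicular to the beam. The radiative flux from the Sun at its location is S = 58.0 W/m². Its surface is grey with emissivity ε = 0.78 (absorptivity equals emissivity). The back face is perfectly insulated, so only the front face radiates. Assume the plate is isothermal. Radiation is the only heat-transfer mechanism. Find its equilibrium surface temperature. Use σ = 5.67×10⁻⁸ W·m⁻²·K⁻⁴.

At equilibrium, absorbed power = emitted power.
Absorbing cross-section = A = 0.4750 m²; emitting surface = A = 0.4750 m² (ratio 1).
εS·A_cross = εσ·A_surf·T⁴  ⇒  T⁴ = S/(1σ)   (ε cancels).
T⁴ = 58.0/(1·5.67×10⁻⁸) = 1.023×10⁹ K⁴.
T = (1.023×10⁹)^(1/4).

T ≈ 179 K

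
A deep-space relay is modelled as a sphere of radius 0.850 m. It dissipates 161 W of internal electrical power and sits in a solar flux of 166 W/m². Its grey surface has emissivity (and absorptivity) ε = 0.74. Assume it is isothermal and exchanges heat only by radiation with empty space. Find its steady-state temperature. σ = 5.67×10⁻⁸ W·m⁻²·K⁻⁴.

T ≈ 184 K

At steady state, absorbed solar power + internal power = radiated power.
Absorbed: α·S·A_cross = 0.74·166·2.270 = 278.8 W (cross-section πr²).
Total input = 278.8 + 161 = 439.8 W.
Radiated: εσ·A_surf·T⁴ with A_surf = 4πr² = 9.079 m².
T⁴ = 439.8/(0.74·5.67×10⁻⁸·9.079) = 1.155×10⁹ K⁴.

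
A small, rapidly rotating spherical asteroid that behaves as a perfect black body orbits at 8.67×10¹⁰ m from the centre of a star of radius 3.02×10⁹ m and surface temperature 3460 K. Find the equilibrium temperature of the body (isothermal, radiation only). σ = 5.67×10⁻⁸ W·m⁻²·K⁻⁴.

T ≈ 457 K

The star's surface emits σT_*⁴; at distance d the flux is S = σT_*⁴(R_*/d)².
S = 5.67×10⁻⁸·(3460)⁴·(3.02×10⁹/8.67×10¹⁰)² = 9860 W/m².
For an isothermal sphere T⁴ = (1−a)S/(4σ) = 4.347×10¹⁰ K⁴.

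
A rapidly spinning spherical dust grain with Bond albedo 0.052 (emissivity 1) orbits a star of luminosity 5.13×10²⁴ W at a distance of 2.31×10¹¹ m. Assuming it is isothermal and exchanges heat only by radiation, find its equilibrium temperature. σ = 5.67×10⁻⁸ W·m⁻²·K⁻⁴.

First find the stellar flux at distance d: S = L/(4πd²) = 5.13×10²⁴/(4π·(2.31×10¹¹)²) = 7.650 W/m².
For an isothermal sphere, absorbed (1−a)S·πr² = emitted σ·4πr²·T⁴, so T⁴ = (1−a)S/(4σ).
T⁴ = 0.948·7.650/(4·5.67×10⁻⁸) = 3.198×10⁷ K⁴.

T ≈ 75.2 K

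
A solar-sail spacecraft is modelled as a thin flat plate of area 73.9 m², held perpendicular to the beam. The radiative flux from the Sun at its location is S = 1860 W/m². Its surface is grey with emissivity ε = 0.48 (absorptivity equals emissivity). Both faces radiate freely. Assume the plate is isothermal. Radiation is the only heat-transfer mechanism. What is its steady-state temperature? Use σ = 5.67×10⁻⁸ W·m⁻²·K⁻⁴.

At equilibrium, absorbed power = emitted power.
Absorbing cross-section = A = 73.90 m²; emitting surface = 2A = 147.8 m² (ratio 2).
εS·A_cross = εσ·A_surf·T⁴  ⇒  T⁴ = S/(2σ)   (ε cancels).
T⁴ = 1860/(2·5.67×10⁻⁸) = 1.640×10¹⁰ K⁴.
T = (1.640×10¹⁰)^(1/4).

T ≈ 358 K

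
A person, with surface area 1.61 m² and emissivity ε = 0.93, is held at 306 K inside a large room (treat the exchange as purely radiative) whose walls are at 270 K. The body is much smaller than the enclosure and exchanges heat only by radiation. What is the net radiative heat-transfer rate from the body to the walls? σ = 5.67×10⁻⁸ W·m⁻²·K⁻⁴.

For a small grey body in a large enclosure: P_net = εσA(T_body⁴ − T_wall⁴).
A = 1.61 m²; T_body⁴ − T_wall⁴ = 8.768×10⁹ − 5.314×10⁹ = 3.453×10⁹ K⁴.
|P_net| = 0.93·5.67×10⁻⁸·1.610·3.453×10⁹.

P_net ≈ 293 W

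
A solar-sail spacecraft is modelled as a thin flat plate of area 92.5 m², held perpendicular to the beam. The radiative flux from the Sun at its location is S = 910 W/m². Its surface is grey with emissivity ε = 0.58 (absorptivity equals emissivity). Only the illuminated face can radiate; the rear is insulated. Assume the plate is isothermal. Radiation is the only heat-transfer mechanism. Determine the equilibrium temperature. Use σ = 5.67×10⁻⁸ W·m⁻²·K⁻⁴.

T ≈ 356 K

At equilibrium, absorbed power = emitted power.
Absorbing cross-section = A = 92.50 m²; emitting surface = A = 92.50 m² (ratio 1).
εS·A_cross = εσ·A_surf·T⁴  ⇒  T⁴ = S/(1σ)   (ε cancels).
T⁴ = 910/(1·5.67×10⁻⁸) = 1.605×10¹⁰ K⁴.
T = (1.605×10¹⁰)^(1/4).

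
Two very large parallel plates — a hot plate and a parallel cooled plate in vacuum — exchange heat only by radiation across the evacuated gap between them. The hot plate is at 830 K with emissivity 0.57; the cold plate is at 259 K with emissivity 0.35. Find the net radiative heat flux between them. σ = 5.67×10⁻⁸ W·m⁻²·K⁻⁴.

q ≈ 7380 W/m²

For two infinite grey parallel plates, q = σ(T₁⁴ − T₂⁴)/(1/ε₁ + 1/ε₂ − 1).
T₁⁴ − T₂⁴ = 4.746×10¹¹ − 4.500×10⁹ = 4.701×10¹¹ K⁴.
1/ε₁ + 1/ε₂ − 1 = 1.754 + 2.857 − 1 = 3.612.
q = 5.67×10⁻⁸ × 4.701×10¹¹ / 3.612.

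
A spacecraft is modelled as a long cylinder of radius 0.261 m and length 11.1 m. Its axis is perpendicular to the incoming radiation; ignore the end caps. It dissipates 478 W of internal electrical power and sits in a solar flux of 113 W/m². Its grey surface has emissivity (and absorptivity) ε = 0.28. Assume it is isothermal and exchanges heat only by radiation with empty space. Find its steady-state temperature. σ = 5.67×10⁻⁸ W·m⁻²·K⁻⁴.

T ≈ 219 K

At steady state, absorbed solar power + internal power = radiated power.
Absorbed: α·S·A_cross = 0.28·113·5.794 = 183.3 W (cross-section 2rL).
Total input = 183.3 + 478 = 661.3 W.
Radiated: εσ·A_surf·T⁴ with A_surf = 2πrL = 18.20 m².
T⁴ = 661.3/(0.28·5.67×10⁻⁸·18.20) = 2.288×10⁹ K⁴.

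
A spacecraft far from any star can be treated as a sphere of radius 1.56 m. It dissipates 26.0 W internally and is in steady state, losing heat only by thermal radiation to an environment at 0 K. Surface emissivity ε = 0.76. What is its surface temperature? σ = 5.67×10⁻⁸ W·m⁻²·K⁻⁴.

T ≈ 66.6 K

Steady state: internal power = radiated power, P = εσA T⁴.
Radiating area A = 4πr² = 30.58 m².
T⁴ = P/(εσA) = 26.0/(0.76·5.67×10⁻⁸·30.58) = 1.973×10⁷ K⁴.
T = (1.973×10⁷)^(1/4).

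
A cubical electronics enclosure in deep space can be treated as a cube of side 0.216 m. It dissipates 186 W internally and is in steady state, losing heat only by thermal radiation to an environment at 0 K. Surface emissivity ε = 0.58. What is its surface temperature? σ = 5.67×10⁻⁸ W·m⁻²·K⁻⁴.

T ≈ 377 K

Steady state: internal power = radiated power, P = εσA T⁴.
Radiating area A = 6L² = 0.2799 m².
T⁴ = P/(εσA) = 186/(0.58·5.67×10⁻⁸·0.2799) = 2.020×10¹⁰ K⁴.
T = (2.020×10¹⁰)^(1/4).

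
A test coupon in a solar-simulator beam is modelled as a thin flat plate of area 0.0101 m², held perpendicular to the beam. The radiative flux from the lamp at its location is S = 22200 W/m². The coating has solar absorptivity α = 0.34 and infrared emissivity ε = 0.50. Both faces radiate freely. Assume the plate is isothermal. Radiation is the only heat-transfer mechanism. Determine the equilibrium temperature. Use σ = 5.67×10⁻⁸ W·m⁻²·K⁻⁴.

T ≈ 604 K

At equilibrium, absorbed power = emitted power.
Absorbing cross-section = A = 0.01010 m²; emitting surface = 2A = 0.02020 m² (ratio 2).
αS·A_cross = εσ·A_surf·T⁴  ⇒  T⁴ = αS/(ε·2σ).
T⁴ = 0.340·22200/(0.50·2·5.67×10⁻⁸) = 1.331×10¹¹ K⁴.
T = (1.331×10¹¹)^(1/4).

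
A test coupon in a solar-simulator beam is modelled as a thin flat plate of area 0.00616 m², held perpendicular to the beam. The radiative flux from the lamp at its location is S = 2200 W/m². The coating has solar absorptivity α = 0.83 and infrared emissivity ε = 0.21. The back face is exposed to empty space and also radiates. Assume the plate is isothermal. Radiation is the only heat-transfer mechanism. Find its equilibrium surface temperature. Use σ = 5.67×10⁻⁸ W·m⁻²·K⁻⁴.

At equilibrium, absorbed power = emitted power.
Absorbing cross-section = A = 0.006160 m²; emitting surface = 2A = 0.01232 m² (ratio 2).
αS·A_cross = εσ·A_surf·T⁴  ⇒  T⁴ = αS/(ε·2σ).
T⁴ = 0.830·2200/(0.21·2·5.67×10⁻⁸) = 7.668×10¹⁰ K⁴.
T = (7.668×10¹⁰)^(1/4).

T ≈ 526 K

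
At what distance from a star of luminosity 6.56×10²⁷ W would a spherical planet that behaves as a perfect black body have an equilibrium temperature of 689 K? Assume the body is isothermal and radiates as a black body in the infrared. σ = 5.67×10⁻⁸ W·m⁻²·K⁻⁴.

For an isothermal black-emitting sphere, (1−a)S·πr² = σ·4πr²·T⁴ ⇒ S = 4σT⁴/(1−a).
S = 4·5.67×10⁻⁸·(689)⁴/1.00 = 51110 W/m².
Flux falls as S = L/(4πd²), so d = √(L/(4πS)) = √(6.56×10²⁷/(4π·51110)).

d ≈ 1.01×10¹¹ m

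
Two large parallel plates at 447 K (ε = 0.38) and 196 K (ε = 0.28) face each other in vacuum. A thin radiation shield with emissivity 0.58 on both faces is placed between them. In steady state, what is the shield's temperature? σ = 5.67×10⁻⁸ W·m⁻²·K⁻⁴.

In steady state the net flux on the hot side equals that on the cold side.
σ(T₁⁴−T_s⁴)/D₁ = σ(T_s⁴−T₂⁴)/D₂, with D₁ = 1/ε₁+1/ε_s−1 = 3.356, D₂ = 1/ε_s+1/ε₂−1 = 4.296.
Solve for T_s⁴: T_s⁴ = (D₂·T₁⁴ + D₁·T₂⁴)/(D₁+D₂) = 2.306×10¹⁰ K⁴.

T_s ≈ 390 K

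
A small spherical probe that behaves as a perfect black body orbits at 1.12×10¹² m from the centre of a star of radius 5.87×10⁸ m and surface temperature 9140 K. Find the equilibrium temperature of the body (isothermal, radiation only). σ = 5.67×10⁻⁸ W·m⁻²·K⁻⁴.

The star's surface emits σT_*⁴; at distance d the flux is S = σT_*⁴(R_*/d)².
S = 5.67×10⁻⁸·(9140)⁴·(5.87×10⁸/1.12×10¹²)² = 108.7 W/m².
For an isothermal sphere T⁴ = (1−a)S/(4σ) = 4.793×10⁸ K⁴.

T ≈ 148 K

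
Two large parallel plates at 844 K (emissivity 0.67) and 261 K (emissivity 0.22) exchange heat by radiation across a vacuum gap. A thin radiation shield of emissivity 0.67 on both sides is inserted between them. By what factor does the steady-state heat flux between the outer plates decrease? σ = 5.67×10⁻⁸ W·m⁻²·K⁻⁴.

Without shield: q₀ = σΔ(T⁴)/(1/ε₁+1/ε₂−1) with denominator 5.038.
With shield the two gaps are in series; the resistances add: (1/ε₁+1/ε_s−1)+(1/ε_s+1/ε₂−1) = 1.985+5.038 = 7.023.
Heat-flux ratio q₀/q = 7.023/5.038.

factor ≈ 1.39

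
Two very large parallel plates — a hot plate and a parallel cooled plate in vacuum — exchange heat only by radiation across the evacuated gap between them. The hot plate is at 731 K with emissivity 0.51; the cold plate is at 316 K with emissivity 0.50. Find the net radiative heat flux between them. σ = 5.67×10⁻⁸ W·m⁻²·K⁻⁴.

q ≈ 5280 W/m²

For two infinite grey parallel plates, q = σ(T₁⁴ − T₂⁴)/(1/ε₁ + 1/ε₂ − 1).
T₁⁴ − T₂⁴ = 2.855×10¹¹ − 9.971×10⁹ = 2.756×10¹¹ K⁴.
1/ε₁ + 1/ε₂ − 1 = 1.961 + 2.000 − 1 = 2.961.
q = 5.67×10⁻⁸ × 2.756×10¹¹ / 2.961.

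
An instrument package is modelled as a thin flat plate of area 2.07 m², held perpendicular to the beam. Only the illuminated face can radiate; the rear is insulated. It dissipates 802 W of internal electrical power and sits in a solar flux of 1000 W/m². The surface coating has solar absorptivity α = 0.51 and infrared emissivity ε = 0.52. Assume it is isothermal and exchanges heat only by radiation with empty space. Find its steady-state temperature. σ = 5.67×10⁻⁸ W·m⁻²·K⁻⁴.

At steady state, absorbed solar power + internal power = radiated power.
Absorbed: α·S·A_cross = 0.51·1000·2.070 = 1056 W (cross-section A).
Total input = 1056 + 802 = 1858 W.
Radiated: εσ·A_surf·T⁴ with A_surf = A = 2.070 m².
T⁴ = 1858/(0.52·5.67×10⁻⁸·2.070) = 3.044×10¹⁰ K⁴.

T ≈ 418 K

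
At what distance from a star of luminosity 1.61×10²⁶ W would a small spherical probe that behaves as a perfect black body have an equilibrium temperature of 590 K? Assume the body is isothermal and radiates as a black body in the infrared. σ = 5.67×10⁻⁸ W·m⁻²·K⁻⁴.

For an isothermal black-emitting sphere, (1−a)S·πr² = σ·4πr²·T⁴ ⇒ S = 4σT⁴/(1−a).
S = 4·5.67×10⁻⁸·(590)⁴/1.00 = 27480 W/m².
Flux falls as S = L/(4πd²), so d = √(L/(4πS)) = √(1.61×10²⁶/(4π·27480)).

d ≈ 2.16×10¹⁰ m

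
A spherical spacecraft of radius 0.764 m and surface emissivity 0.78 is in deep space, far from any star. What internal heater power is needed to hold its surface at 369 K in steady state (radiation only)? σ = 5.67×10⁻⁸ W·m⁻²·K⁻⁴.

P ≈ 6010 W

P = εσ·4πr²·T⁴.
4πr² = 7.335 m²; T⁴ = 1.854×10¹⁰ K⁴.
P = 0.78·5.67×10⁻⁸·7.335·1.854×10¹⁰.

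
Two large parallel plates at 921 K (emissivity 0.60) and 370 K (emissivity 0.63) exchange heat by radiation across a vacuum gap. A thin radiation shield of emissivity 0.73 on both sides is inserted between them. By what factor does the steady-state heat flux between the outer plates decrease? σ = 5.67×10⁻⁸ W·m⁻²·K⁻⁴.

Without shield: q₀ = σΔ(T⁴)/(1/ε₁+1/ε₂−1) with denominator 2.254.
With shield the two gaps are in series; the resistances add: (1/ε₁+1/ε_s−1)+(1/ε_s+1/ε₂−1) = 2.037+1.957 = 3.994.
Heat-flux ratio q₀/q = 3.994/2.254.

factor ≈ 1.77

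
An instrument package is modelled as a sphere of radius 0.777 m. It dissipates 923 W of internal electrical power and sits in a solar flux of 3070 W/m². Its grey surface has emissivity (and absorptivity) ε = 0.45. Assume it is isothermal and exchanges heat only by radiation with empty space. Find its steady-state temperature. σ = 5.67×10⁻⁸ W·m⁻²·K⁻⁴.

At steady state, absorbed solar power + internal power = radiated power.
Absorbed: α·S·A_cross = 0.45·3070·1.897 = 2620 W (cross-section πr²).
Total input = 2620 + 923 = 3543 W.
Radiated: εσ·A_surf·T⁴ with A_surf = 4πr² = 7.587 m².
T⁴ = 3543/(0.45·5.67×10⁻⁸·7.587) = 1.830×10¹⁰ K⁴.

T ≈ 368 K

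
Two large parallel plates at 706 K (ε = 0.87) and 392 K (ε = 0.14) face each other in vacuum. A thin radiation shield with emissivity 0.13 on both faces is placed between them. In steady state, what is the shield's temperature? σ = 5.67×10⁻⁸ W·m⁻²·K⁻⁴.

In steady state the net flux on the hot side equals that on the cold side.
σ(T₁⁴−T_s⁴)/D₁ = σ(T_s⁴−T₂⁴)/D₂, with D₁ = 1/ε₁+1/ε_s−1 = 7.842, D₂ = 1/ε_s+1/ε₂−1 = 13.84.
Solve for T_s⁴: T_s⁴ = (D₂·T₁⁴ + D₁·T₂⁴)/(D₁+D₂) = 1.671×10¹¹ K⁴.

T_s ≈ 639 K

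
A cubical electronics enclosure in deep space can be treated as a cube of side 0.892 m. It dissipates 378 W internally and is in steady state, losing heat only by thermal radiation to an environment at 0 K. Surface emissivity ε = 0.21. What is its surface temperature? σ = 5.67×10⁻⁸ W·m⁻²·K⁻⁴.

T ≈ 286 K

Steady state: internal power = radiated power, P = εσA T⁴.
Radiating area A = 6L² = 4.774 m².
T⁴ = P/(εσA) = 378/(0.21·5.67×10⁻⁸·4.774) = 6.650×10⁹ K⁴.
T = (6.650×10⁹)^(1/4).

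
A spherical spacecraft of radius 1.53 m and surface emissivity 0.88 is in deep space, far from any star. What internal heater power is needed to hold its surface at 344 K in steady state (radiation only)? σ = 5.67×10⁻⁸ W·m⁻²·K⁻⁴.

P = εσ·4πr²·T⁴.
4πr² = 29.42 m²; T⁴ = 1.400×10¹⁰ K⁴.
P = 0.88·5.67×10⁻⁸·29.42·1.400×10¹⁰.

P ≈ 20600 W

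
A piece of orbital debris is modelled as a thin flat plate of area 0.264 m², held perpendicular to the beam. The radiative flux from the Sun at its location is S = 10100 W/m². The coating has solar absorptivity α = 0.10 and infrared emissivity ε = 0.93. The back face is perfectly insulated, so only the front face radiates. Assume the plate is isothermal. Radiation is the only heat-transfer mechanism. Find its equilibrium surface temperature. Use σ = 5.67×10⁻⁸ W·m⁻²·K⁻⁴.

At equilibrium, absorbed power = emitted power.
Absorbing cross-section = A = 0.2640 m²; emitting surface = A = 0.2640 m² (ratio 1).
αS·A_cross = εσ·A_surf·T⁴  ⇒  T⁴ = αS/(ε·1σ).
T⁴ = 0.100·10100/(0.93·1·5.67×10⁻⁸) = 1.915×10¹⁰ K⁴.
T = (1.915×10¹⁰)^(1/4).

T ≈ 372 K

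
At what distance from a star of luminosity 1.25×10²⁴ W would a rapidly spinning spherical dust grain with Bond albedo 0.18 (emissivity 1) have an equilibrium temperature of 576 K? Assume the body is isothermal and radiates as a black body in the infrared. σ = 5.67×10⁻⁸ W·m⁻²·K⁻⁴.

d ≈ 1.81×10⁹ m

For an isothermal black-emitting sphere, (1−a)S·πr² = σ·4πr²·T⁴ ⇒ S = 4σT⁴/(1−a).
S = 4·5.67×10⁻⁸·(576)⁴/0.820 = 30450 W/m².
Flux falls as S = L/(4πd²), so d = √(L/(4πS)) = √(1.25×10²⁴/(4π·30450)).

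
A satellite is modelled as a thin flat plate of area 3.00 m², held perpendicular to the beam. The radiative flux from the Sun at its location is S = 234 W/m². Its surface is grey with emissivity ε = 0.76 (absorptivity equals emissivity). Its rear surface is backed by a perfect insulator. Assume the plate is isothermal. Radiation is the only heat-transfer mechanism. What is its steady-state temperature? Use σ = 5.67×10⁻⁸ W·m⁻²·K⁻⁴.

T ≈ 253 K

At equilibrium, absorbed power = emitted power.
Absorbing cross-section = A = 3.000 m²; emitting surface = A = 3.000 m² (ratio 1).
εS·A_cross = εσ·A_surf·T⁴  ⇒  T⁴ = S/(1σ)   (ε cancels).
T⁴ = 234/(1·5.67×10⁻⁸) = 4.127×10⁹ K⁴.
T = (4.127×10⁹)^(1/4).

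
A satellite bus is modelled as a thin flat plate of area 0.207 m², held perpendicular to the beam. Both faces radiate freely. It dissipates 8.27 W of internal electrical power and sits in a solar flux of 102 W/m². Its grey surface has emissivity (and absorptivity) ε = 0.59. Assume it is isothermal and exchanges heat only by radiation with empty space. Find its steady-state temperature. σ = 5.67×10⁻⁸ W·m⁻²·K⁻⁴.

T ≈ 197 K

At steady state, absorbed solar power + internal power = radiated power.
Absorbed: α·S·A_cross = 0.59·102·0.2070 = 12.46 W (cross-section A).
Total input = 12.46 + 8.27 = 20.73 W.
Radiated: εσ·A_surf·T⁴ with A_surf = 2A = 0.4140 m².
T⁴ = 20.73/(0.59·5.67×10⁻⁸·0.4140) = 1.497×10⁹ K⁴.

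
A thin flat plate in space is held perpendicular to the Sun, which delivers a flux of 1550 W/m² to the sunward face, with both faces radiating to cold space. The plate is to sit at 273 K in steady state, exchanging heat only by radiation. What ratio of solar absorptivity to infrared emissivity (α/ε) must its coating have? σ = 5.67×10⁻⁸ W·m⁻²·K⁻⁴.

Balance: αS·A = εσ·2A·T⁴ ⇒ α/ε = 2σT⁴/S.
α/ε = 2·5.67×10⁻⁸·(273)⁴/1550 = 2·5.67×10⁻⁸·5.555×10⁹/1550.

α/ε ≈ 0.406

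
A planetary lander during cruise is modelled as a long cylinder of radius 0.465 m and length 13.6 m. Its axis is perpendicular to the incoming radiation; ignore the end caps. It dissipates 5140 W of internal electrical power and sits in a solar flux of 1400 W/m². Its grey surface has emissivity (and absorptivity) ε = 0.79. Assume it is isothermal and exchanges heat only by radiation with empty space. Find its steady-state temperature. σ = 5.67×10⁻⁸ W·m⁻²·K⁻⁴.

T ≈ 322 K

At steady state, absorbed solar power + internal power = radiated power.
Absorbed: α·S·A_cross = 0.79·1400·12.65 = 13990 W (cross-section 2rL).
Total input = 13990 + 5140 = 19130 W.
Radiated: εσ·A_surf·T⁴ with A_surf = 2πrL = 39.73 m².
T⁴ = 19130/(0.79·5.67×10⁻⁸·39.73) = 1.075×10¹⁰ K⁴.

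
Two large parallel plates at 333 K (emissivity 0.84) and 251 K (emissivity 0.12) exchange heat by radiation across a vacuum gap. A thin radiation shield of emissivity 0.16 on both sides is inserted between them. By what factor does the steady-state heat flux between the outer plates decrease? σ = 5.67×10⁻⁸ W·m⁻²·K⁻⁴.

Without shield: q₀ = σΔ(T⁴)/(1/ε₁+1/ε₂−1) with denominator 8.524.
With shield the two gaps are in series; the resistances add: (1/ε₁+1/ε_s−1)+(1/ε_s+1/ε₂−1) = 6.440+13.58 = 20.02.
Heat-flux ratio q₀/q = 20.02/8.524.

factor ≈ 2.35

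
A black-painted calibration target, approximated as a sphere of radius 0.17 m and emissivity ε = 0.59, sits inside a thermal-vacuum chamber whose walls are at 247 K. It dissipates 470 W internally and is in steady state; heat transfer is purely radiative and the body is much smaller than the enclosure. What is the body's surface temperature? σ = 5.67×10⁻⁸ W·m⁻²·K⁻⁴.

T ≈ 454 K

For a small grey body in a large enclosure, net radiated power = εσA(T⁴ − T_w⁴).
Steady state: P = εσA(T⁴ − T_w⁴) with A = 4πr² = 0.3632 m².
T⁴ = P/(εσA) + T_w⁴ = 470/(0.59·5.67×10⁻⁸·0.3632) + (247)⁴
    = 3.869×10¹⁰ + 3.722×10⁹ = 4.241×10¹⁰ K⁴.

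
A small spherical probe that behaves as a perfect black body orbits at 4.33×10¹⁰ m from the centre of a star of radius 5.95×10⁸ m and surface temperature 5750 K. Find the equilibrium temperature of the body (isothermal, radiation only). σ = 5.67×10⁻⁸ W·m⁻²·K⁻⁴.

The star's surface emits σT_*⁴; at distance d the flux is S = σT_*⁴(R_*/d)².
S = 5.67×10⁻⁸·(5750)⁴·(5.95×10⁸/4.33×10¹⁰)² = 11700 W/m².
For an isothermal sphere T⁴ = (1−a)S/(4σ) = 5.160×10¹⁰ K⁴.

T ≈ 477 K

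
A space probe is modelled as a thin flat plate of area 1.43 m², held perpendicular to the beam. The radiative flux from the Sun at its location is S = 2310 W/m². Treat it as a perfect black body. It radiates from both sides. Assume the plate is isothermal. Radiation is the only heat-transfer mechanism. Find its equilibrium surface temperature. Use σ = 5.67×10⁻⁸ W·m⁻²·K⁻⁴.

At equilibrium, absorbed power = emitted power.
Absorbing cross-section = A = 1.430 m²; emitting surface = 2A = 2.860 m² (ratio 2).
S·A_cross = εσ·A_surf·T⁴  ⇒  T⁴ = S/(2σ).
T⁴ = 1.00·2310/(2·5.67×10⁻⁸) = 2.037×10¹⁰ K⁴.
T = (2.037×10¹⁰)^(1/4).

T ≈ 378 K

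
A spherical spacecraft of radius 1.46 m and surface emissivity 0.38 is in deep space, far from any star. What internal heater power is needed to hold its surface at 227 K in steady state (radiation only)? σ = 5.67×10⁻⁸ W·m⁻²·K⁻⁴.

P = εσ·4πr²·T⁴.
4πr² = 26.79 m²; T⁴ = 2.655×10⁹ K⁴.
P = 0.38·5.67×10⁻⁸·26.79·2.655×10⁹.

P ≈ 1530 W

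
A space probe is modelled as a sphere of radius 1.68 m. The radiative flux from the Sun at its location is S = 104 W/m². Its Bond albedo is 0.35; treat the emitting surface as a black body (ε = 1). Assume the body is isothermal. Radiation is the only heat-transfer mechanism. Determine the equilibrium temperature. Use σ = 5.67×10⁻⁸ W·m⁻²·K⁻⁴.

T ≈ 131 K

At equilibrium, absorbed power = emitted power.
Absorbing cross-section = πr² = 8.867 m²; emitting surface = 4πr² = 35.47 m² (ratio 4).
(1−a)S·A_cross = εσ·A_surf·T⁴  ⇒  T⁴ = (1−a)S/(4σ).
T⁴ = 0.650·104/(4·5.67×10⁻⁸) = 2.981×10⁸ K⁴.
T = (2.981×10⁸)^(1/4).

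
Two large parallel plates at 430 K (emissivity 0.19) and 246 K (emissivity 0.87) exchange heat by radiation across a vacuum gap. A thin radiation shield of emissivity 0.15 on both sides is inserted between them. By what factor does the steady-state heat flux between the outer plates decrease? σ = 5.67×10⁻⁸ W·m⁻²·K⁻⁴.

Without shield: q₀ = σΔ(T⁴)/(1/ε₁+1/ε₂−1) with denominator 5.413.
With shield the two gaps are in series; the resistances add: (1/ε₁+1/ε_s−1)+(1/ε_s+1/ε₂−1) = 10.93+6.816 = 17.75.
Heat-flux ratio q₀/q = 17.75/5.413.

factor ≈ 3.28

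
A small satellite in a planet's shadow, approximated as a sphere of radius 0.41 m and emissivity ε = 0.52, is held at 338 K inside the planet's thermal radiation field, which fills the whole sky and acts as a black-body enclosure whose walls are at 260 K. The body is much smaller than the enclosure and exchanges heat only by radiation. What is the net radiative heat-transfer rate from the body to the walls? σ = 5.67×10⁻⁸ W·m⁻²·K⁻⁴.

For a small grey body in a large enclosure: P_net = εσA(T_body⁴ − T_wall⁴).
A = 4πr² = 2.112 m²; T_body⁴ − T_wall⁴ = 1.305×10¹⁰ − 4.570×10⁹ = 8.482×10⁹ K⁴.
|P_net| = 0.52·5.67×10⁻⁸·2.112·8.482×10⁹.

P_net ≈ 528 W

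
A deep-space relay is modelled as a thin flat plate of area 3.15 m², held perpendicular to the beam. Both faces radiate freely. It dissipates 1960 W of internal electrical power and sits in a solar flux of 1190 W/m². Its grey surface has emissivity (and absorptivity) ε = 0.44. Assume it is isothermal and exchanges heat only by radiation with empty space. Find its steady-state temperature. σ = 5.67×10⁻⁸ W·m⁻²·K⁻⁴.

At steady state, absorbed solar power + internal power = radiated power.
Absorbed: α·S·A_cross = 0.44·1190·3.150 = 1649 W (cross-section A).
Total input = 1649 + 1960 = 3609 W.
Radiated: εσ·A_surf·T⁴ with A_surf = 2A = 6.300 m².
T⁴ = 3609/(0.44·5.67×10⁻⁸·6.300) = 2.296×10¹⁰ K⁴.

T ≈ 389 K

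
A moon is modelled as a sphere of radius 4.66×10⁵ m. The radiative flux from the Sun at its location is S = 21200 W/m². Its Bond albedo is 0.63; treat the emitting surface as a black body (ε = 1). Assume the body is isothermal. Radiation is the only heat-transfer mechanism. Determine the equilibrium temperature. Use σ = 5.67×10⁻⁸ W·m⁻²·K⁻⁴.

T ≈ 431 K

At equilibrium, absorbed power = emitted power.
Absorbing cross-section = πr² = 6.822×10¹¹ m²; emitting surface = 4πr² = 2.729×10¹² m² (ratio 4).
(1−a)S·A_cross = εσ·A_surf·T⁴  ⇒  T⁴ = (1−a)S/(4σ).
T⁴ = 0.370·21200/(4·5.67×10⁻⁸) = 3.459×10¹⁰ K⁴.
T = (3.459×10¹⁰)^(1/4).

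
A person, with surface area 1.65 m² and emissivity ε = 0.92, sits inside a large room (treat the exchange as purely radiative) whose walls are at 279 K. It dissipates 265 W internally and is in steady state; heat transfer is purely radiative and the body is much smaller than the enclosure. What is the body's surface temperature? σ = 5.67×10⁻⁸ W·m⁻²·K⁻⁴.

For a small grey body in a large enclosure, net radiated power = εσA(T⁴ − T_w⁴).
Steady state: P = εσA(T⁴ − T_w⁴) with A = 1.65 m².
T⁴ = P/(εσA) + T_w⁴ = 265/(0.92·5.67×10⁻⁸·1.650) + (279)⁴
    = 3.079×10⁹ + 6.059×10⁹ = 9.138×10⁹ K⁴.

T ≈ 309 K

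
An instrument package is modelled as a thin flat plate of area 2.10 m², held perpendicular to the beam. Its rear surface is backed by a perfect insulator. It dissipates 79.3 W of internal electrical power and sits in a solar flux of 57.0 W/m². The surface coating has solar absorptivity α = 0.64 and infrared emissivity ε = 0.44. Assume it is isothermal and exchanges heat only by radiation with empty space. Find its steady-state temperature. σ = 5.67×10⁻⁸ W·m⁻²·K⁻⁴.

At steady state, absorbed solar power + internal power = radiated power.
Absorbed: α·S·A_cross = 0.64·57.0·2.100 = 76.61 W (cross-section A).
Total input = 76.61 + 79.3 = 155.9 W.
Radiated: εσ·A_surf·T⁴ with A_surf = A = 2.100 m².
T⁴ = 155.9/(0.44·5.67×10⁻⁸·2.100) = 2.976×10⁹ K⁴.

T ≈ 234 K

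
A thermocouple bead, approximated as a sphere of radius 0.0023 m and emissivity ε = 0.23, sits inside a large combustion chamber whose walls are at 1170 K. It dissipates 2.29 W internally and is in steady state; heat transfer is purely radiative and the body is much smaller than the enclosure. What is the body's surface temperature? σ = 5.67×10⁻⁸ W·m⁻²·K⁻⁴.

For a small grey body in a large enclosure, net radiated power = εσA(T⁴ − T_w⁴).
Steady state: P = εσA(T⁴ − T_w⁴) with A = 4πr² = 6.648×10⁻⁵ m².
T⁴ = P/(εσA) + T_w⁴ = 2.29/(0.23·5.67×10⁻⁸·6.648×10⁻⁵) + (1170)⁴
    = 2.642×10¹² + 1.874×10¹² = 4.515×10¹² K⁴.

T ≈ 1460 K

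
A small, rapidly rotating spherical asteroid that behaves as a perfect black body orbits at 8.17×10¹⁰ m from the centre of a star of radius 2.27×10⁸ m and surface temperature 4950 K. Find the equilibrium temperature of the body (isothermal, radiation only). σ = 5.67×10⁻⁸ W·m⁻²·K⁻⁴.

The star's surface emits σT_*⁴; at distance d the flux is S = σT_*⁴(R_*/d)².
S = 5.67×10⁻⁸·(4950)⁴·(2.27×10⁸/8.17×10¹⁰)² = 262.8 W/m².
For an isothermal sphere T⁴ = (1−a)S/(4σ) = 1.159×10⁹ K⁴.

T ≈ 184 K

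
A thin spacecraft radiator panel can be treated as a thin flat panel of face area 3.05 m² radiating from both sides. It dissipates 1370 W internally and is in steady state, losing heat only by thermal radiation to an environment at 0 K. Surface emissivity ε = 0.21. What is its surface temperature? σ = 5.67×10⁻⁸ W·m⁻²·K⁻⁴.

Steady state: internal power = radiated power, P = εσA T⁴.
Radiating area A = 2·3.05 = 6.100 m².
T⁴ = P/(εσA) = 1370/(0.21·5.67×10⁻⁸·6.100) = 1.886×10¹⁰ K⁴.
T = (1.886×10¹⁰)^(1/4).

T ≈ 371 K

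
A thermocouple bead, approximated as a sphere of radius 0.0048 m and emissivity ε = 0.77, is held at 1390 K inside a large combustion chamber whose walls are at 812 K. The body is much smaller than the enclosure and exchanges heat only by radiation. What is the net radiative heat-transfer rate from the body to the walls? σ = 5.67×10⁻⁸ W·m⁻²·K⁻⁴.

P_net ≈ 41.7 W

For a small grey body in a large enclosure: P_net = εσA(T_body⁴ − T_wall⁴).
A = 4πr² = 2.895×10⁻⁴ m²; T_body⁴ − T_wall⁴ = 3.733×10¹² − 4.347×10¹¹ = 3.298×10¹² K⁴.
|P_net| = 0.77·5.67×10⁻⁸·2.895×10⁻⁴·3.298×10¹².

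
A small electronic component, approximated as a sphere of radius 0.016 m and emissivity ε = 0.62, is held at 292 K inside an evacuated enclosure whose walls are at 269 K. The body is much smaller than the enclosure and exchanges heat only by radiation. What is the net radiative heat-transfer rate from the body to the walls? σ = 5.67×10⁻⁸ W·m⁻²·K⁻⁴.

P_net ≈ 0.230 W

For a small grey body in a large enclosure: P_net = εσA(T_body⁴ − T_wall⁴).
A = 4πr² = 0.003217 m²; T_body⁴ − T_wall⁴ = 7.270×10⁹ − 5.236×10⁹ = 2.034×10⁹ K⁴.
|P_net| = 0.62·5.67×10⁻⁸·0.003217·2.034×10⁹.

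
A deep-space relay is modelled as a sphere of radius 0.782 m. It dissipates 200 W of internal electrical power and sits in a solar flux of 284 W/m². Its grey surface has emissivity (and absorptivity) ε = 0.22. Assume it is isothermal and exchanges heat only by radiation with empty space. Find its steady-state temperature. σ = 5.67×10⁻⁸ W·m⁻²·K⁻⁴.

T ≈ 240 K

At steady state, absorbed solar power + internal power = radiated power.
Absorbed: α·S·A_cross = 0.22·284·1.921 = 120.0 W (cross-section πr²).
Total input = 120.0 + 200 = 320.0 W.
Radiated: εσ·A_surf·T⁴ with A_surf = 4πr² = 7.685 m².
T⁴ = 320.0/(0.22·5.67×10⁻⁸·7.685) = 3.339×10⁹ K⁴.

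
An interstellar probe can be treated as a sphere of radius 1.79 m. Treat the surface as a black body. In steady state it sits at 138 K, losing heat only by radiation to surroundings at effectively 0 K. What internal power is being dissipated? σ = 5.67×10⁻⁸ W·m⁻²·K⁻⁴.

P ≈ 828 W

Steady state: P = εσA T⁴.
A = 4πr² = 40.26 m²; T⁴ = (138)⁴ = 3.627×10⁸ K⁴.
P = 1.0 × 5.67×10⁻⁸ × 40.26 × 3.627×10⁸.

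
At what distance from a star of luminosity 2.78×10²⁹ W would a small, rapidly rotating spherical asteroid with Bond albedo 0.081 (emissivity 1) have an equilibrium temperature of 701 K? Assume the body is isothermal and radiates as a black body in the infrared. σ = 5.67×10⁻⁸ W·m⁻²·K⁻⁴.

d ≈ 6.09×10¹¹ m

For an isothermal black-emitting sphere, (1−a)S·πr² = σ·4πr²·T⁴ ⇒ S = 4σT⁴/(1−a).
S = 4·5.67×10⁻⁸·(701)⁴/0.919 = 59590 W/m².
Flux falls as S = L/(4πd²), so d = √(L/(4πS)) = √(2.78×10²⁹/(4π·59590)).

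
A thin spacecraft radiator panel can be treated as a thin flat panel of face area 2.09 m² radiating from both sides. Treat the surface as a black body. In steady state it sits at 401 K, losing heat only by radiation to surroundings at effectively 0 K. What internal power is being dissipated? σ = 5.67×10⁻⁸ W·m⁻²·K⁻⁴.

Steady state: P = εσA T⁴.
A = 2·2.09 = 4.180 m²; T⁴ = (401)⁴ = 2.586×10¹⁰ K⁴.
P = 1.0 × 5.67×10⁻⁸ × 4.180 × 2.586×10¹⁰.

P ≈ 6130 W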